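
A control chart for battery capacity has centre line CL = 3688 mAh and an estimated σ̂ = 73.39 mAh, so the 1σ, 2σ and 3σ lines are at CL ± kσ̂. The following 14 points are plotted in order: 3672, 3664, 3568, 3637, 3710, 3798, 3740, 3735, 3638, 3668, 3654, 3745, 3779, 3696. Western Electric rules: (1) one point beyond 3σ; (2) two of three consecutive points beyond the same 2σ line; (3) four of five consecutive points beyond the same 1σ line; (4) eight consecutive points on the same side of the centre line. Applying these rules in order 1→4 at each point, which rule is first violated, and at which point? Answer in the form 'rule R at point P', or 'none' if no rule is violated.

Zone of each point (C = within 1σ̂, B = 1σ̂–2σ̂, A = 2σ̂–3σ̂, * = beyond 3σ̂; sign = side of CL): 1:-C, 2:-C, 3:-B, 4:-C, 5:+C, 6:+B, 7:+C, 8:+C, 9:-C, 10:-C, 11:-C, 12:+C, 13:+B, 14:+C
No rule fires across all 14 points.

none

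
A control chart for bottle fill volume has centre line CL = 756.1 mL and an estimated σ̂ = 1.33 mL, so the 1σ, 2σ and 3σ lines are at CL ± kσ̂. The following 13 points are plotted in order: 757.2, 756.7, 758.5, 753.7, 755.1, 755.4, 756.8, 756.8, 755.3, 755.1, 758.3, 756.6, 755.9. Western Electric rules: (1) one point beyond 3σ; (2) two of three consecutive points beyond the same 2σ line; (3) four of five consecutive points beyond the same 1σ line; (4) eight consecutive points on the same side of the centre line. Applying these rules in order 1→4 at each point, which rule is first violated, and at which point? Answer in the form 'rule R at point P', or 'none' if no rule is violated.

none

Zone of each point (C = within 1σ̂, B = 1σ̂–2σ̂, A = 2σ̂–3σ̂, * = beyond 3σ̂; sign = side of CL): 1:+C, 2:+C, 3:+B, 4:-B, 5:-C, 6:-C, 7:+C, 8:+C, 9:-C, 10:-C, 11:+B, 12:+C, 13:-C
No rule fires across all 13 points.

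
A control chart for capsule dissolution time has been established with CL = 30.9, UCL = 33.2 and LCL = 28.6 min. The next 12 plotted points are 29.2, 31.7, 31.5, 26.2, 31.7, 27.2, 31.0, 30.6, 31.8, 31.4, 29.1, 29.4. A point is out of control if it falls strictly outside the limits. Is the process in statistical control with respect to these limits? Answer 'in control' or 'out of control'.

out of control

Compare each point to [28.6, 33.2]: sample 4 = 26.2 < LCL; sample 6 = 27.2 < LCL.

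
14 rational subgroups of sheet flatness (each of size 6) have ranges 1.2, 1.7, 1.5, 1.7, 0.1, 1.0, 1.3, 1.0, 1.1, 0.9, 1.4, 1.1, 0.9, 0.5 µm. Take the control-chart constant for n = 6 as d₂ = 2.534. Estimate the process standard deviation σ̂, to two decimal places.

R̄ = (1.2 + 1.7 + 1.5 + 1.7 + 0.1 + 1.0 + 1.3 + 1.0 + 1.1 + 0.9 + 1.4 + 1.1 + 0.9 + 0.5) / 14 = 1.1000
σ̂ = R̄ / d₂ = 1.1000 / 2.534 = 0.4341

0.43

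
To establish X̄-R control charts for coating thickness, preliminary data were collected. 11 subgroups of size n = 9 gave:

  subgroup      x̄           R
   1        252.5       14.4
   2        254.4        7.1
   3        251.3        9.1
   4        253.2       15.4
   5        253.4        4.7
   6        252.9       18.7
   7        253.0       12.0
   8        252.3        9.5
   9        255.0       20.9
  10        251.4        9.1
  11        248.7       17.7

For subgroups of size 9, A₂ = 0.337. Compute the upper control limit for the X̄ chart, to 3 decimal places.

256.801

X̄̄ = (252.5 + 254.4 + 251.3 + 253.2 + 253.4 + 252.9 + 253.0 + 252.3 + 255.0 + 251.4 + 248.7) / 11 = 2778.1000 / 11 = 252.5545
R̄ = (14.4 + 7.1 + 9.1 + 15.4 + 4.7 + 18.7 + 12.0 + 9.5 + 20.9 + 9.1 + 17.7) / 11 = 138.6000 / 11 = 12.6000
UCL = X̄̄ + A₂·R̄ = 252.5545 + 0.337 × 12.6000 = 256.8007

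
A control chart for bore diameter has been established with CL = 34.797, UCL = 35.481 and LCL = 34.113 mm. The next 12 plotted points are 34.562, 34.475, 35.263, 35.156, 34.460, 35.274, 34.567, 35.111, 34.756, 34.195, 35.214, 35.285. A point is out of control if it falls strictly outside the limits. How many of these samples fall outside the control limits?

All 12 points lie within [34.113, 35.481].

0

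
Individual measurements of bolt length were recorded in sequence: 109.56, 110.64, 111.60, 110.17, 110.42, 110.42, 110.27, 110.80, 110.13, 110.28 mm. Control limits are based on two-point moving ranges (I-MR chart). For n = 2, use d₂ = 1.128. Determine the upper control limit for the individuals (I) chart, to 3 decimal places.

111.972

X̄ = (109.56 + 110.64 + 111.60 + 110.17 + 110.42 + 110.42 + 110.27 + 110.80 + 110.13 + 110.28) / 10 = 110.4290
Moving ranges: 1.08, 0.96, 1.43, 0.25, 0.00, 0.15, 0.53, 0.67, 0.15; M̄R̄ = 5.2200 / 9 = 0.5800
UCL = X̄ + 3·M̄R̄/d₂ = 110.4290 + 3 × 0.5800 / 1.128 = 111.9716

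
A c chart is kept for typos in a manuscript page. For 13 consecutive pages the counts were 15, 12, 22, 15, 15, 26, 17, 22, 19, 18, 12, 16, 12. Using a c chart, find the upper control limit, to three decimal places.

c̄ = (15 + 12 + 22 + 15 + 15 + 26 + 17 + 22 + 19 + 18 + 12 + 16 + 12) / 13 = 221 / 13 = 17.0000
UCL = c̄ + 3√c̄ = 17.0000 + 3 × √17.0000 = 17.0000 + 3 × 4.1231 = 29.3693

29.369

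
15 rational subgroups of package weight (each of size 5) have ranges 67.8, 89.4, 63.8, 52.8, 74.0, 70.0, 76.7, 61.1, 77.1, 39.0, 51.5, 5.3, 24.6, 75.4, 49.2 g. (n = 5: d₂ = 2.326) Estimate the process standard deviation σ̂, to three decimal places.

R̄ = (67.8 + 89.4 + 63.8 + 52.8 + 74.0 + 70.0 + 76.7 + 61.1 + 77.1 + 39.0 + 51.5 + 5.3 + 24.6 + 75.4 + 49.2) / 15 = 58.5133
σ̂ = R̄ / d₂ = 58.5133 / 2.326 = 25.1562

25.156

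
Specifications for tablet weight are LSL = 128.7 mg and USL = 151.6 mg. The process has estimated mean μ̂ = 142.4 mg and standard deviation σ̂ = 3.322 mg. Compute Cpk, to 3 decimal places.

0.923

Cpu = (USL − μ̂) / (3σ̂) = (151.6 − 142.4) / (3 × 3.322) = 0.9231; Cpl = (μ̂ − LSL) / (3σ̂) = (142.4 − 128.7) / (3 × 3.322) = 1.3747; Cpk = min(Cpu, Cpl) = 0.9231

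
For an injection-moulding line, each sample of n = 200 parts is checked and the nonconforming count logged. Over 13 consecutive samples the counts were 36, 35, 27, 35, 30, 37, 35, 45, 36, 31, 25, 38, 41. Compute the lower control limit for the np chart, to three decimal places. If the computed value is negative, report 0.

18.628

p̄ = Σdᵢ / (k·n) = 451 / (13 × 200) = 0.17346
LCL = np̄ − 3·√(np̄(1−p̄)) = 34.6923 − 3 × 5.3549 = 18.6277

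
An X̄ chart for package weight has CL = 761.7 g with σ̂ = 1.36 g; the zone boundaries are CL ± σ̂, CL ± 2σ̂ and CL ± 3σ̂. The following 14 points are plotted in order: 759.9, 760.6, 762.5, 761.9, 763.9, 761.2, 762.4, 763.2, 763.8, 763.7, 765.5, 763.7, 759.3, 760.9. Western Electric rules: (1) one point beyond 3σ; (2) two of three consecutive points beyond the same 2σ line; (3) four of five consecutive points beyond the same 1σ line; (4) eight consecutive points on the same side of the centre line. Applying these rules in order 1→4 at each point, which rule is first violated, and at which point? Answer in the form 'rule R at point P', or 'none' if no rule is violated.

rule 3 at point 11

Zone of each point (C = within 1σ̂, B = 1σ̂–2σ̂, A = 2σ̂–3σ̂, * = beyond 3σ̂; sign = side of CL): 1:-B, 2:-C, 3:+C, 4:+C, 5:+B, 6:-C, 7:+C, 8:+B, 9:+B, 10:+B, 11:+A, 12:+B, 13:-B, 14:-C
Rule 3 (four of five consecutive points beyond the same 1σ limit) is satisfied at point 11.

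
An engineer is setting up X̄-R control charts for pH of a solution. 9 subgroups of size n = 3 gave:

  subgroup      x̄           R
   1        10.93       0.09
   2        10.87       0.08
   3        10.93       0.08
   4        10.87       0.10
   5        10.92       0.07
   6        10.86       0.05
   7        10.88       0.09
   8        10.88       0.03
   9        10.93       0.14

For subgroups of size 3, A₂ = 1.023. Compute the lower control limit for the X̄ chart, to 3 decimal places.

X̄̄ = (10.93 + 10.87 + 10.93 + 10.87 + 10.92 + 10.86 + 10.88 + 10.88 + 10.93) / 9 = 98.0700 / 9 = 10.8967
R̄ = (0.09 + 0.08 + 0.08 + 0.10 + 0.07 + 0.05 + 0.09 + 0.03 + 0.14) / 9 = 0.7300 / 9 = 0.0811
LCL = X̄̄ − A₂·R̄ = 10.8967 − 1.023 × 0.0811 = 10.8137

10.814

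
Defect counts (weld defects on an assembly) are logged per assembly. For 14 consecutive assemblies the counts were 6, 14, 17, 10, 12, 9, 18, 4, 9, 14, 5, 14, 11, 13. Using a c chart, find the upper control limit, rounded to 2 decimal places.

c̄ = (6 + 14 + 17 + 10 + 12 + 9 + 18 + 4 + 9 + 14 + 5 + 14 + 11 + 13) / 14 = 156 / 14 = 11.1429
UCL = c̄ + 3√c̄ = 11.1429 + 3 × √11.1429 = 11.1429 + 3 × 3.3381 = 21.1571

21.16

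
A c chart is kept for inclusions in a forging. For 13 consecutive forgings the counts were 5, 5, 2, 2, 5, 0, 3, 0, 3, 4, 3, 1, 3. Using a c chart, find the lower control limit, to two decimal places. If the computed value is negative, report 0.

c̄ = (5 + 5 + 2 + 2 + 5 + 0 + 3 + 0 + 3 + 4 + 3 + 1 + 3) / 13 = 36 / 13 = 2.7692
LCL = c̄ − 3√c̄ = 2.7692 − 3 × 1.6641 = -2.2231 → 0 (cannot be negative)

0.00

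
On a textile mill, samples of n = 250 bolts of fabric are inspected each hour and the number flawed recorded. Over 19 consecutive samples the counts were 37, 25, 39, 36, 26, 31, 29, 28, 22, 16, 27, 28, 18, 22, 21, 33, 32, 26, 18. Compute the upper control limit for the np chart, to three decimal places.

41.788

p̄ = Σdᵢ / (k·n) = 514 / (19 × 250) = 0.10821
UCL = np̄ + 3·√(np̄(1−p̄)) = 27.0526 + 3 × √(27.0526×0.89179) = 27.0526 + 3 × 4.9117 = 41.7879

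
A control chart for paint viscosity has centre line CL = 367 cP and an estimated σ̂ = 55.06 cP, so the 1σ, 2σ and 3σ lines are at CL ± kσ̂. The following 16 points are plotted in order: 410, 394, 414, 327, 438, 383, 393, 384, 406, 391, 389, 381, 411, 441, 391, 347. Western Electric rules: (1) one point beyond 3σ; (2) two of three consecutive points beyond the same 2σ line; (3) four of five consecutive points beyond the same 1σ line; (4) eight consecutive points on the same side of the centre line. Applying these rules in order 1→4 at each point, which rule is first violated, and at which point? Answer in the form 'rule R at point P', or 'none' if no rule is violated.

Zone of each point (C = within 1σ̂, B = 1σ̂–2σ̂, A = 2σ̂–3σ̂, * = beyond 3σ̂; sign = side of CL): 1:+C, 2:+C, 3:+C, 4:-C, 5:+B, 6:+C, 7:+C, 8:+C, 9:+C, 10:+C, 11:+C, 12:+C, 13:+C, 14:+B, 15:+C, 16:-C
Rule 4 (eight consecutive points on the same side of the centre line) is satisfied at point 12.

rule 4 at point 12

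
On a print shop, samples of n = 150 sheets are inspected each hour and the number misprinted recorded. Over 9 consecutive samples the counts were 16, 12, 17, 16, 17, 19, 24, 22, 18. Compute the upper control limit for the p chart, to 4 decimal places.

0.1986

p̄ = Σdᵢ / (k·n) = 161 / (9 × 150) = 0.11926
UCL = p̄ + 3·√(p̄(1−p̄)/n) = 0.11926 + 3 × √(0.11926×0.88074/150) = 0.11926 + 3 × 0.02646 = 0.19865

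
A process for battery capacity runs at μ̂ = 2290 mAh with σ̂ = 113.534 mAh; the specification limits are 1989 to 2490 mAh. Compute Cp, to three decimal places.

0.735

Cp = (USL − LSL) / (6σ̂) = (2490 − 1989) / (6 × 113.534) = 501.0000 / 681.2040 = 0.7355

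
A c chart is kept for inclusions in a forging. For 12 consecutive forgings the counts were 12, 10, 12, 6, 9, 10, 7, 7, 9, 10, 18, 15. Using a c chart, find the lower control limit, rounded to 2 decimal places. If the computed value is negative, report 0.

c̄ = (12 + 10 + 12 + 6 + 9 + 10 + 7 + 7 + 9 + 10 + 18 + 15) / 12 = 125 / 12 = 10.4167
LCL = c̄ − 3√c̄ = 10.4167 − 3 × 3.2275 = 0.7342

0.73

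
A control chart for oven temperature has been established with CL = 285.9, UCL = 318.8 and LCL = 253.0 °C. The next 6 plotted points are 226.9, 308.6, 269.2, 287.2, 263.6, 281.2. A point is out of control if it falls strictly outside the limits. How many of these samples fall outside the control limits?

Compare each point to [253.0, 318.8]: sample 1 = 226.9 < LCL.

1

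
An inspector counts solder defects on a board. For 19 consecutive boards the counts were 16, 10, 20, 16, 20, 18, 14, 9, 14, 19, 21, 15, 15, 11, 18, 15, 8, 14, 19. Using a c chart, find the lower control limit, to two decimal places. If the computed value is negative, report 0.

c̄ = (16 + 10 + 20 + 16 + 20 + 18 + 14 + 9 + 14 + 19 + 21 + 15 + 15 + 11 + 18 + 15 + 8 + 14 + 19) / 19 = 292 / 19 = 15.3684
LCL = c̄ − 3√c̄ = 15.3684 − 3 × 3.9203 = 3.6076

3.61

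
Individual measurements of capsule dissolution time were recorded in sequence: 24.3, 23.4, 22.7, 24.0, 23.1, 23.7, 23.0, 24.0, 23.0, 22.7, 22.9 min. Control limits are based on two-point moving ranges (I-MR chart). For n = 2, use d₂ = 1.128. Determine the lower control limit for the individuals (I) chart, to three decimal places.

21.324

X̄ = (24.3 + 23.4 + 22.7 + 24.0 + 23.1 + 23.7 + 23.0 + 24.0 + 23.0 + 22.7 + 22.9) / 11 = 23.3455
Moving ranges: 0.9, 0.7, 1.3, 0.9, 0.6, 0.7, 1.0, 1.0, 0.3, 0.2; M̄R̄ = 7.6000 / 10 = 0.7600
LCL = X̄ − 3·M̄R̄/d₂ = 23.3455 − 3 × 0.7600 / 1.128 = 21.3242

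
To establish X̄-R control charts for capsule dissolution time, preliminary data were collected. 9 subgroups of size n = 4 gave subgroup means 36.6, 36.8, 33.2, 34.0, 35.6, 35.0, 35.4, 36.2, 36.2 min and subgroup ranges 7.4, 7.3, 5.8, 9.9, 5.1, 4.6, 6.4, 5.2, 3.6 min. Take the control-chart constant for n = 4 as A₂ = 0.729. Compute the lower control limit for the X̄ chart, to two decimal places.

30.97

X̄̄ = (36.6 + 36.8 + 33.2 + 34.0 + 35.6 + 35.0 + 35.4 + 36.2 + 36.2) / 9 = 319.0000 / 9 = 35.4444
R̄ = (7.4 + 7.3 + 5.8 + 9.9 + 5.1 + 4.6 + 6.4 + 5.2 + 3.6) / 9 = 55.3000 / 9 = 6.1444
LCL = X̄̄ − A₂·R̄ = 35.4444 − 0.729 × 6.1444 = 30.9651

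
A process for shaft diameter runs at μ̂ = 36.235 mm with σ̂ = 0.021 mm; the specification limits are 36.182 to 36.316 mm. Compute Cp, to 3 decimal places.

1.063

Cp = (USL − LSL) / (6σ̂) = (36.316 − 36.182) / (6 × 0.021) = 0.1340 / 0.1260 = 1.0635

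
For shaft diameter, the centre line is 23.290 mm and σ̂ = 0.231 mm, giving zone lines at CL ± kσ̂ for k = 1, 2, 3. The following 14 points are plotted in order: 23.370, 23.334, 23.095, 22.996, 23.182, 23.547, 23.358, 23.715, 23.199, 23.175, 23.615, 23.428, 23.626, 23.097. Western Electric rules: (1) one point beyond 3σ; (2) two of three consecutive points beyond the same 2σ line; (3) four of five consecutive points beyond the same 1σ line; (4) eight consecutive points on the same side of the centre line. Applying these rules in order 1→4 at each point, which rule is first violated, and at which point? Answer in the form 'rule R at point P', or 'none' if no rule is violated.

Zone of each point (C = within 1σ̂, B = 1σ̂–2σ̂, A = 2σ̂–3σ̂, * = beyond 3σ̂; sign = side of CL): 1:+C, 2:+C, 3:-C, 4:-B, 5:-C, 6:+B, 7:+C, 8:+B, 9:-C, 10:-C, 11:+B, 12:+C, 13:+B, 14:-C
No rule fires across all 14 points.

none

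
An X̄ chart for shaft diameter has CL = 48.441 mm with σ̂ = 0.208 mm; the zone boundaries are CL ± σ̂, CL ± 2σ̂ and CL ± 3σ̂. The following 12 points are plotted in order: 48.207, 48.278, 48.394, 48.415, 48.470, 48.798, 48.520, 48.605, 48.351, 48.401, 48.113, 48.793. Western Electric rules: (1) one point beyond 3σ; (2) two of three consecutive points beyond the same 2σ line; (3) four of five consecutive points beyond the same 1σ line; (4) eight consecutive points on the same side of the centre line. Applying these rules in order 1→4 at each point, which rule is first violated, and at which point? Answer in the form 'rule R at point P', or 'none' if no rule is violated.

Zone of each point (C = within 1σ̂, B = 1σ̂–2σ̂, A = 2σ̂–3σ̂, * = beyond 3σ̂; sign = side of CL): 1:-B, 2:-C, 3:-C, 4:-C, 5:+C, 6:+B, 7:+C, 8:+C, 9:-C, 10:-C, 11:-B, 12:+B
No rule fires across all 12 points.

none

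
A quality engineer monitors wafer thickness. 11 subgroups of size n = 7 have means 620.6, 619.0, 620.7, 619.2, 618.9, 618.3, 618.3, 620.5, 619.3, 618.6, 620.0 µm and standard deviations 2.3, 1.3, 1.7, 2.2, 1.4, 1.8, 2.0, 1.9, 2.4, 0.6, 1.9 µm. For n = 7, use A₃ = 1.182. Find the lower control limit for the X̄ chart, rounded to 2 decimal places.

617.30

X̄̄ = (620.6 + 619.0 + 620.7 + 619.2 + 618.9 + 618.3 + 618.3 + 620.5 + 619.3 + 618.6 + 620.0) / 11 = 619.4000
s̄ = (2.3 + 1.3 + 1.7 + 2.2 + 1.4 + 1.8 + 2.0 + 1.9 + 2.4 + 0.6 + 1.9) / 11 = 1.7727
LCL = X̄̄ − A₃·s̄ = 619.4000 − 1.182 × 1.7727 = 617.3046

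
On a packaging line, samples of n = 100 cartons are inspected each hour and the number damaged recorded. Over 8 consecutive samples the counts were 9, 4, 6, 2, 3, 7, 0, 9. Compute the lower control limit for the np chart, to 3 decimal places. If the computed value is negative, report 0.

p̄ = Σdᵢ / (k·n) = 40 / (8 × 100) = 0.05000
LCL = np̄ − 3·√(np̄(1−p̄)) = 5.0000 − 3 × 2.1794 = -1.5383 → 0 (negative, so LCL = 0)

0.000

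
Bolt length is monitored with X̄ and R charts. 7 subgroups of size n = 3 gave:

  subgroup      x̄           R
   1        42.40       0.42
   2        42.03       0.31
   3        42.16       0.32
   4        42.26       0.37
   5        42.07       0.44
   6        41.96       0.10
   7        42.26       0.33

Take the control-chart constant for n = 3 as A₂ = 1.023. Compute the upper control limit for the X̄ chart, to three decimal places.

X̄̄ = (42.40 + 42.03 + 42.16 + 42.26 + 42.07 + 41.96 + 42.26) / 7 = 295.1400 / 7 = 42.1629
R̄ = (0.42 + 0.31 + 0.32 + 0.37 + 0.44 + 0.10 + 0.33) / 7 = 2.2900 / 7 = 0.3271
UCL = X̄̄ + A₂·R̄ = 42.1629 + 1.023 × 0.3271 = 42.4975

42.498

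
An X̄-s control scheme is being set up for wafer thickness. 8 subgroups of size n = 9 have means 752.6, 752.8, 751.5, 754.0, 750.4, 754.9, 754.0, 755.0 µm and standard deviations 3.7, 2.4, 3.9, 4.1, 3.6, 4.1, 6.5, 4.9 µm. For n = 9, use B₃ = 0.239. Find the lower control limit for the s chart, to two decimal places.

s̄ = (3.7 + 2.4 + 3.9 + 4.1 + 3.6 + 4.1 + 6.5 + 4.9) / 8 = 4.1500
LCL_s = B₃·s̄ = 0.239 × 4.1500 = 0.9919

0.99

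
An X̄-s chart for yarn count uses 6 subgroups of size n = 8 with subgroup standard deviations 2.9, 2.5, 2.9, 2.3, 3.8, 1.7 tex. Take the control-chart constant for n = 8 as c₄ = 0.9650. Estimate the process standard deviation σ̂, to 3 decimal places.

s̄ = (2.9 + 2.5 + 2.9 + 2.3 + 3.8 + 1.7) / 6 = 2.6833
σ̂ = s̄ / c₄ = 2.6833 / 0.9650 = 2.7807

2.781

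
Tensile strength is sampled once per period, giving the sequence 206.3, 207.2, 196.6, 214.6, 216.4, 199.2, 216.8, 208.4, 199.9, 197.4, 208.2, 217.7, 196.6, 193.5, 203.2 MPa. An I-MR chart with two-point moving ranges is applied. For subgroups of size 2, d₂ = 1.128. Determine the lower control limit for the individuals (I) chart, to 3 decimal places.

178.928

X̄ = (206.3 + 207.2 + 196.6 + 214.6 + 216.4 + 199.2 + 216.8 + 208.4 + 199.9 + 197.4 + 208.2 + 217.7 + 196.6 + 193.5 + 203.2) / 15 = 205.4667
Moving ranges: 0.9, 10.6, 18.0, 1.8, 17.2, 17.6, 8.4, 8.5, 2.5, 10.8, 9.5, 21.1, 3.1, 9.7; M̄R̄ = 139.7000 / 14 = 9.9786
LCL = X̄ − 3·M̄R̄/d₂ = 205.4667 − 3 × 9.9786 / 1.128 = 178.9279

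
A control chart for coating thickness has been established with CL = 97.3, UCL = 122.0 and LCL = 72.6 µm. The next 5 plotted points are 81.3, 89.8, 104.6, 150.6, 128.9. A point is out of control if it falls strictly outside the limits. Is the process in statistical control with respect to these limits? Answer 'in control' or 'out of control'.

Compare each point to [72.6, 122.0]: sample 4 = 150.6 > UCL; sample 5 = 128.9 > UCL.

out of control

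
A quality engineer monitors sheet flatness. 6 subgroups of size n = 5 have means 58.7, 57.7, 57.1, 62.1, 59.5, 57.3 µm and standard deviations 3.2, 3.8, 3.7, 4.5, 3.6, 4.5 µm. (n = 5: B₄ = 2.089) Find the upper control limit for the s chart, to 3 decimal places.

s̄ = (3.2 + 3.8 + 3.7 + 4.5 + 3.6 + 4.5) / 6 = 3.8833
UCL_s = B₄·s̄ = 2.089 × 3.8833 = 8.1123

8.112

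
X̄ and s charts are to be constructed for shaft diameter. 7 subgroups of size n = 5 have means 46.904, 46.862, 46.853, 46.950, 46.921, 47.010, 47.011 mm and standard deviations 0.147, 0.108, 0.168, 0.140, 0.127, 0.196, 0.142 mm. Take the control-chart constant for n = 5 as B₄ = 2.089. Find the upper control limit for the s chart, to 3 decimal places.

s̄ = (0.147 + 0.108 + 0.168 + 0.140 + 0.127 + 0.196 + 0.142) / 7 = 0.1469
UCL_s = B₄·s̄ = 2.089 × 0.1469 = 0.3068

0.307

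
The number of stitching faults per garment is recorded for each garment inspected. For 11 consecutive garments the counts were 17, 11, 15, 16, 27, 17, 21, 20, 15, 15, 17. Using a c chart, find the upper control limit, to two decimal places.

c̄ = (17 + 11 + 15 + 16 + 27 + 17 + 21 + 20 + 15 + 15 + 17) / 11 = 191 / 11 = 17.3636
UCL = c̄ + 3√c̄ = 17.3636 + 3 × √17.3636 = 17.3636 + 3 × 4.1670 = 29.8645

29.86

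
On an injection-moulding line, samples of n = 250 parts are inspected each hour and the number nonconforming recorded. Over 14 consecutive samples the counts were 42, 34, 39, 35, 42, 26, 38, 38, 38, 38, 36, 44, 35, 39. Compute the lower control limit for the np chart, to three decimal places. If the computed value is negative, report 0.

20.504

p̄ = Σdᵢ / (k·n) = 524 / (14 × 250) = 0.14971
LCL = np̄ − 3·√(np̄(1−p̄)) = 37.4286 − 3 × 5.6414 = 20.5045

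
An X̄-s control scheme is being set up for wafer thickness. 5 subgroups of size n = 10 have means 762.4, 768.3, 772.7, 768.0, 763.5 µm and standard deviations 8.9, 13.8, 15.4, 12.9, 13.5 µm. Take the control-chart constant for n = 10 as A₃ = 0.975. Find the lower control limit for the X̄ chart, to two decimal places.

X̄̄ = (762.4 + 768.3 + 772.7 + 768.0 + 763.5) / 5 = 766.9800
s̄ = (8.9 + 13.8 + 15.4 + 12.9 + 13.5) / 5 = 12.9000
LCL = X̄̄ − A₃·s̄ = 766.9800 − 0.975 × 12.9000 = 754.4025

754.40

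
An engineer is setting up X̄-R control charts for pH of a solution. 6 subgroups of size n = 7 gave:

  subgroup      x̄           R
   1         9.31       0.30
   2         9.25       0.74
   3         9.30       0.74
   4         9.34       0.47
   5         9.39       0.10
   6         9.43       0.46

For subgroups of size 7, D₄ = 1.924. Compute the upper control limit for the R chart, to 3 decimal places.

R̄ = (0.30 + 0.74 + 0.74 + 0.47 + 0.10 + 0.46) / 6 = 2.8100 / 6 = 0.4683
UCL_R = D₄·R̄ = 1.924 × 0.4683 = 0.9011

0.901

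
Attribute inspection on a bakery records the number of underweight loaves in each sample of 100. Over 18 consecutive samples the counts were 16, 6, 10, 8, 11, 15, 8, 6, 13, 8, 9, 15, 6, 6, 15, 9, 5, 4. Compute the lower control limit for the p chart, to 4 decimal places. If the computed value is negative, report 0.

p̄ = Σdᵢ / (k·n) = 170 / (18 × 100) = 0.09444
LCL = p̄ − 3·√(p̄(1−p̄)/n) = 0.09444 − 3 × 0.02924 = 0.00671

0.0067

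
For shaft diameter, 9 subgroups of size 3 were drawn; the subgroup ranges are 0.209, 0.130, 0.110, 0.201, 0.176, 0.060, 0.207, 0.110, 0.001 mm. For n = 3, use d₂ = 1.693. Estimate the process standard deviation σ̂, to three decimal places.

R̄ = (0.209 + 0.130 + 0.110 + 0.201 + 0.176 + 0.060 + 0.207 + 0.110 + 0.001) / 9 = 0.1338
σ̂ = R̄ / d₂ = 0.1338 / 1.693 = 0.0790

0.079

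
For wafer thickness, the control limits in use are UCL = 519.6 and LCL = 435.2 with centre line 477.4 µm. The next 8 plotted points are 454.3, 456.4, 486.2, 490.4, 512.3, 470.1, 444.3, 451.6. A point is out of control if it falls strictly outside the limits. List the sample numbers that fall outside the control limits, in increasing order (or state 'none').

none

All 8 points lie within [435.2, 519.6].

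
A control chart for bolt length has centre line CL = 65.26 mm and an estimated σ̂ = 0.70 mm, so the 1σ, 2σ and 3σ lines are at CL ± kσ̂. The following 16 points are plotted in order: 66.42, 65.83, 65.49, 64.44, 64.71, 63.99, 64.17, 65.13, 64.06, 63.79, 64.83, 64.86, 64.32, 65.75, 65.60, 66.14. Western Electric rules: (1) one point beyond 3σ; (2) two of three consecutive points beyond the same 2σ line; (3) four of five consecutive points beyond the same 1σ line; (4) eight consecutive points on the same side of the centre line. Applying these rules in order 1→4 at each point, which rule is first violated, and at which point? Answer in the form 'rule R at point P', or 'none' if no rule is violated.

rule 3 at point 10

Zone of each point (C = within 1σ̂, B = 1σ̂–2σ̂, A = 2σ̂–3σ̂, * = beyond 3σ̂; sign = side of CL): 1:+B, 2:+C, 3:+C, 4:-B, 5:-C, 6:-B, 7:-B, 8:-C, 9:-B, 10:-A, 11:-C, 12:-C, 13:-B, 14:+C, 15:+C, 16:+B
Rule 3 (four of five consecutive points beyond the same 1σ limit) is satisfied at point 10.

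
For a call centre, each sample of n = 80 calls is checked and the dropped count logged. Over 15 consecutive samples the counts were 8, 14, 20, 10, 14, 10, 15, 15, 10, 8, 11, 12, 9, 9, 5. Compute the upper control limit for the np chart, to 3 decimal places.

p̄ = Σdᵢ / (k·n) = 170 / (15 × 80) = 0.14167
UCL = np̄ + 3·√(np̄(1−p̄)) = 11.3333 + 3 × √(11.3333×0.85833) = 11.3333 + 3 × 3.1189 = 20.6901

20.690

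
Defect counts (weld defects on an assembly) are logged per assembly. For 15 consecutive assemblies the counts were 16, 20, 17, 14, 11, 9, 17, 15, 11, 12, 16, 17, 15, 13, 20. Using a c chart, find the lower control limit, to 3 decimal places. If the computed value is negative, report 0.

c̄ = (16 + 20 + 17 + 14 + 11 + 9 + 17 + 15 + 11 + 12 + 16 + 17 + 15 + 13 + 20) / 15 = 223 / 15 = 14.8667
LCL = c̄ − 3√c̄ = 14.8667 − 3 × 3.8557 = 3.2995

3.299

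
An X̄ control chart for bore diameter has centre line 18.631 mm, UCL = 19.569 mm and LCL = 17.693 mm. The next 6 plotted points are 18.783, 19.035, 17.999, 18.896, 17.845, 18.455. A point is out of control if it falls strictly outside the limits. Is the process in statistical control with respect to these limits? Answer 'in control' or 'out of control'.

All 6 points lie within [17.693, 19.569].

in control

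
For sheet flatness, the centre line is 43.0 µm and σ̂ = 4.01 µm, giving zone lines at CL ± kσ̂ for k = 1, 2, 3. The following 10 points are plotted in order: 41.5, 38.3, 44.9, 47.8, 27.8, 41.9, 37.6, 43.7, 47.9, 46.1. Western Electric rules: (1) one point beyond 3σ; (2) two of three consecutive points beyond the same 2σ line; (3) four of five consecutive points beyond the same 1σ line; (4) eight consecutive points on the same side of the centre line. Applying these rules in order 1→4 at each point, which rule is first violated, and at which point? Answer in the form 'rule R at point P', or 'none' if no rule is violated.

rule 1 at point 5

Zone of each point (C = within 1σ̂, B = 1σ̂–2σ̂, A = 2σ̂–3σ̂, * = beyond 3σ̂; sign = side of CL): 1:-C, 2:-B, 3:+C, 4:+B, 5:-*, 6:-C, 7:-B, 8:+C, 9:+B, 10:+C
Rule 1 (one point beyond the 3σ limits) is satisfied at point 5.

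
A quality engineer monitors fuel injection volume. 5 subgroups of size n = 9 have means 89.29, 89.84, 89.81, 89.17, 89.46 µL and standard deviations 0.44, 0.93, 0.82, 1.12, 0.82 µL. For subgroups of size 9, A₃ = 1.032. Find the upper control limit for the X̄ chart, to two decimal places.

90.37

X̄̄ = (89.29 + 89.84 + 89.81 + 89.17 + 89.46) / 5 = 89.5140
s̄ = (0.44 + 0.93 + 0.82 + 1.12 + 0.82) / 5 = 0.8260
UCL = X̄̄ + A₃·s̄ = 89.5140 + 1.032 × 0.8260 = 90.3664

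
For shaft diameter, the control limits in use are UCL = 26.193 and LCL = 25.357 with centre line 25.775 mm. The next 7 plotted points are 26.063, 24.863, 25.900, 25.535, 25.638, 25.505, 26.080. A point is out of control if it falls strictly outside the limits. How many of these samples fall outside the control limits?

Compare each point to [25.357, 26.193]: sample 2 = 24.863 < LCL.

1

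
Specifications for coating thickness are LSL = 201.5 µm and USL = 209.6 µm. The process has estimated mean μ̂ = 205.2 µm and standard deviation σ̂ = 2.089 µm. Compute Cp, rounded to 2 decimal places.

Cp = (USL − LSL) / (6σ̂) = (209.6 − 201.5) / (6 × 2.089) = 8.1000 / 12.5340 = 0.6462

0.65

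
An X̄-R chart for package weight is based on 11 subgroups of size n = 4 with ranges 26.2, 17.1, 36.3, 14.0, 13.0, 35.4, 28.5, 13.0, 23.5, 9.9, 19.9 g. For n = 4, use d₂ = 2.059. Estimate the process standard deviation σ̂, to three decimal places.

R̄ = (26.2 + 17.1 + 36.3 + 14.0 + 13.0 + 35.4 + 28.5 + 13.0 + 23.5 + 9.9 + 19.9) / 11 = 21.5273
σ̂ = R̄ / d₂ = 21.5273 / 2.059 = 10.4552

10.455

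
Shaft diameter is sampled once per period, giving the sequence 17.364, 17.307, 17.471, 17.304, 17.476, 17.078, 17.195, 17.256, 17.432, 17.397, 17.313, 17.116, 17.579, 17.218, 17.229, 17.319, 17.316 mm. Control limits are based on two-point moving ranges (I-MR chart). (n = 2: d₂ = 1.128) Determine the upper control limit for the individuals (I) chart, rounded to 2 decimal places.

X̄ = (17.364 + 17.307 + 17.471 + 17.304 + 17.476 + 17.078 + 17.195 + 17.256 + 17.432 + 17.397 + 17.313 + 17.116 + 17.579 + 17.218 + 17.229 + 17.319 + 17.316) / 17 = 17.3159
Moving ranges: 0.057, 0.164, 0.167, 0.172, 0.398, 0.117, 0.061, 0.176, 0.035, 0.084, 0.197, 0.463, 0.361, 0.011, 0.090, 0.003; M̄R̄ = 2.5560 / 16 = 0.1598
UCL = X̄ + 3·M̄R̄/d₂ = 17.3159 + 3 × 0.1598 / 1.128 = 17.7407

17.74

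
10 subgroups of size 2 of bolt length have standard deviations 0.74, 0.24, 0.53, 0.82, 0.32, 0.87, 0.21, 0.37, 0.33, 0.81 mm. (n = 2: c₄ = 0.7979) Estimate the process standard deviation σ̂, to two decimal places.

0.66

s̄ = (0.74 + 0.24 + 0.53 + 0.82 + 0.32 + 0.87 + 0.21 + 0.37 + 0.33 + 0.81) / 10 = 0.5240
σ̂ = s̄ / c₄ = 0.5240 / 0.7979 = 0.6567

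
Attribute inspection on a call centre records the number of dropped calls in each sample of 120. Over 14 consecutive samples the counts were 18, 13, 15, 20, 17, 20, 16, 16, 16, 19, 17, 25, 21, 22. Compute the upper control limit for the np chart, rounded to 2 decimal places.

p̄ = Σdᵢ / (k·n) = 255 / (14 × 120) = 0.15179
UCL = np̄ + 3·√(np̄(1−p̄)) = 18.2143 + 3 × √(18.2143×0.84821) = 18.2143 + 3 × 3.9306 = 30.0061

30.01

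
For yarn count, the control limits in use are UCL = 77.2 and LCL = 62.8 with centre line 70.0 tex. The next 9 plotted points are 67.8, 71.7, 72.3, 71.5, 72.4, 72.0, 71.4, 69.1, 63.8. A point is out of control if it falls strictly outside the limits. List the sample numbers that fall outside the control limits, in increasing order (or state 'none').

All 9 points lie within [62.8, 77.2].

none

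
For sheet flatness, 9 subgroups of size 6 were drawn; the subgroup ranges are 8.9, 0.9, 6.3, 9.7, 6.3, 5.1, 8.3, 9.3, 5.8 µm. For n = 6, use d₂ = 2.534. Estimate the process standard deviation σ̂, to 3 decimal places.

R̄ = (8.9 + 0.9 + 6.3 + 9.7 + 6.3 + 5.1 + 8.3 + 9.3 + 5.8) / 9 = 6.7333
σ̂ = R̄ / d₂ = 6.7333 / 2.534 = 2.6572

2.657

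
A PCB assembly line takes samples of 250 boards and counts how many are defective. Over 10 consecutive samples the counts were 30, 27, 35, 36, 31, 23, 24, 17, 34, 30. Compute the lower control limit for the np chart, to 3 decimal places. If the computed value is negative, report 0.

13.579

p̄ = Σdᵢ / (k·n) = 287 / (10 × 250) = 0.11480
LCL = np̄ − 3·√(np̄(1−p̄)) = 28.7000 − 3 × 5.0404 = 13.5789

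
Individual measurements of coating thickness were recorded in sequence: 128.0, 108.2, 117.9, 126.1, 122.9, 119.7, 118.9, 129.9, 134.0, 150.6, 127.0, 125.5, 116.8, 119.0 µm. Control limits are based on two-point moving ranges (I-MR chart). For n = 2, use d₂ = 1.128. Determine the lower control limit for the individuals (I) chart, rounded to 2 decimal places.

101.57

X̄ = (128.0 + 108.2 + 117.9 + 126.1 + 122.9 + 119.7 + 118.9 + 129.9 + 134.0 + 150.6 + 127.0 + 125.5 + 116.8 + 119.0) / 14 = 124.6071
Moving ranges: 19.8, 9.7, 8.2, 3.2, 3.2, 0.8, 11.0, 4.1, 16.6, 23.6, 1.5, 8.7, 2.2; M̄R̄ = 112.6000 / 13 = 8.6615
LCL = X̄ − 3·M̄R̄/d₂ = 124.6071 − 3 × 8.6615 / 1.128 = 101.5711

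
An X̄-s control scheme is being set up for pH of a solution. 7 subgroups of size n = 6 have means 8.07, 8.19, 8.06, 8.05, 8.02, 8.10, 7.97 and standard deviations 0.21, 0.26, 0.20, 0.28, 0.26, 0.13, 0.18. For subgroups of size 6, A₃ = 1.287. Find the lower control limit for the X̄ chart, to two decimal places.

7.79

X̄̄ = (8.07 + 8.19 + 8.06 + 8.05 + 8.02 + 8.10 + 7.97) / 7 = 8.0657
s̄ = (0.21 + 0.26 + 0.20 + 0.28 + 0.26 + 0.13 + 0.18) / 7 = 0.2171
LCL = X̄̄ − A₃·s̄ = 8.0657 − 1.287 × 0.2171 = 7.7863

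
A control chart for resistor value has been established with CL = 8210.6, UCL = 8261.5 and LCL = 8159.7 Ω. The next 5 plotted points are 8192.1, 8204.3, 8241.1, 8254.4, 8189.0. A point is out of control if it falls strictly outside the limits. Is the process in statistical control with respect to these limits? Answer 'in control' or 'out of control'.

in control

All 5 points lie within [8159.7, 8261.5].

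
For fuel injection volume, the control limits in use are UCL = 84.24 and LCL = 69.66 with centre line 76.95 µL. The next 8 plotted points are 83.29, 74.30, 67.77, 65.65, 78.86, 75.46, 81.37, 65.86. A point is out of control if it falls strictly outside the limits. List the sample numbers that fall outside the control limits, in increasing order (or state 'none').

Compare each point to [69.66, 84.24]: sample 3 = 67.77 < LCL; sample 4 = 65.65 < LCL; sample 8 = 65.86 < LCL.

3, 4, 8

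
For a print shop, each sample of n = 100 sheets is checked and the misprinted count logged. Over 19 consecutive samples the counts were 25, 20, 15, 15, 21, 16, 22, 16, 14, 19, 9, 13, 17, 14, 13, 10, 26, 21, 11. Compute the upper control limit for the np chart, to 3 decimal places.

p̄ = Σdᵢ / (k·n) = 317 / (19 × 100) = 0.16684
UCL = np̄ + 3·√(np̄(1−p̄)) = 16.6842 + 3 × √(16.6842×0.83316) = 16.6842 + 3 × 3.7283 = 27.8693

27.869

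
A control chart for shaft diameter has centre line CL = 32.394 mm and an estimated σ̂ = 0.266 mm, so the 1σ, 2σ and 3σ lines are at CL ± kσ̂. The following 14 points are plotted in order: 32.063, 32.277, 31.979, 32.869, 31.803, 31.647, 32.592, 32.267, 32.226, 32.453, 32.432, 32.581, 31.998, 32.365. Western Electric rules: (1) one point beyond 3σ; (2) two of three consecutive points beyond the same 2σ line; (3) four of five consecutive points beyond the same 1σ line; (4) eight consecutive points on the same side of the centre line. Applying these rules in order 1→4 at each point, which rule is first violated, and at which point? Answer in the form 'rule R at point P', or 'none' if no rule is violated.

rule 2 at point 6

Zone of each point (C = within 1σ̂, B = 1σ̂–2σ̂, A = 2σ̂–3σ̂, * = beyond 3σ̂; sign = side of CL): 1:-B, 2:-C, 3:-B, 4:+B, 5:-A, 6:-A, 7:+C, 8:-C, 9:-C, 10:+C, 11:+C, 12:+C, 13:-B, 14:-C
Rule 2 (two of three consecutive points beyond the same 2σ limit) is satisfied at point 6.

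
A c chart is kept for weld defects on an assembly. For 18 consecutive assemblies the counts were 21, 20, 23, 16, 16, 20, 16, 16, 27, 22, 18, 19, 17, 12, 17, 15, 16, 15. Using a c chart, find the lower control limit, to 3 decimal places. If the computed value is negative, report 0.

5.344

c̄ = (21 + 20 + 23 + 16 + 16 + 20 + 16 + 16 + 27 + 22 + 18 + 19 + 17 + 12 + 17 + 15 + 16 + 15) / 18 = 326 / 18 = 18.1111
LCL = c̄ − 3√c̄ = 18.1111 − 3 × 4.2557 = 5.3440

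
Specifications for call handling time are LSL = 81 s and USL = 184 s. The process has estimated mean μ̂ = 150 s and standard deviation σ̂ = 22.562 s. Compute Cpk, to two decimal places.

0.50

Cpu = (USL − μ̂) / (3σ̂) = (184 − 150) / (3 × 22.562) = 0.5023; Cpl = (μ̂ − LSL) / (3σ̂) = (150 − 81) / (3 × 22.562) = 1.0194; Cpk = min(Cpu, Cpl) = 0.5023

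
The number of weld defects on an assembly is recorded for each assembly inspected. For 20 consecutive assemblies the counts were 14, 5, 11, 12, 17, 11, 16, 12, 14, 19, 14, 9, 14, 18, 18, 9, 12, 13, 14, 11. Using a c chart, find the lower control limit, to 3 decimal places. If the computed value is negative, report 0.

c̄ = (14 + 5 + 11 + 12 + 17 + 11 + 16 + 12 + 14 + 19 + 14 + 9 + 14 + 18 + 18 + 9 + 12 + 13 + 14 + 11) / 20 = 263 / 20 = 13.1500
LCL = c̄ − 3√c̄ = 13.1500 − 3 × 3.6263 = 2.2711

2.271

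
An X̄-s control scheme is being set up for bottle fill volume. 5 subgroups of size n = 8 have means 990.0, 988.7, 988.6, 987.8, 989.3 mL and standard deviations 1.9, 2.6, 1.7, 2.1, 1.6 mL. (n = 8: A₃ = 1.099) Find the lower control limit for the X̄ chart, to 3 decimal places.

X̄̄ = (990.0 + 988.7 + 988.6 + 987.8 + 989.3) / 5 = 988.8800
s̄ = (1.9 + 2.6 + 1.7 + 2.1 + 1.6) / 5 = 1.9800
LCL = X̄̄ − A₃·s̄ = 988.8800 − 1.099 × 1.9800 = 986.7040

986.704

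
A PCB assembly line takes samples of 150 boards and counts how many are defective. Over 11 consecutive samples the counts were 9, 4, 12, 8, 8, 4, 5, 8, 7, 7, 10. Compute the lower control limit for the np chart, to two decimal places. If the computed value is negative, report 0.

0.00

p̄ = Σdᵢ / (k·n) = 82 / (11 × 150) = 0.04970
LCL = np̄ − 3·√(np̄(1−p̄)) = 7.4545 − 3 × 2.6616 = -0.5302 → 0 (negative, so LCL = 0)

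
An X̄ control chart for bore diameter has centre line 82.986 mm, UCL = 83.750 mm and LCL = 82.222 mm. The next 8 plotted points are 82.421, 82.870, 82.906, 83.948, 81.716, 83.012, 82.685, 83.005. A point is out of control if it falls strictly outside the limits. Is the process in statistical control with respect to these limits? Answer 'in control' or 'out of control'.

Compare each point to [82.222, 83.750]: sample 4 = 83.948 > UCL; sample 5 = 81.716 < LCL.

out of control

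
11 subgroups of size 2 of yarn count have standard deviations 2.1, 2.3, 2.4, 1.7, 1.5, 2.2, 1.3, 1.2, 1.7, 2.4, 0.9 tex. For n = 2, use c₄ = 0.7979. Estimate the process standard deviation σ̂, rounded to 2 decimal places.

s̄ = (2.1 + 2.3 + 2.4 + 1.7 + 1.5 + 2.2 + 1.3 + 1.2 + 1.7 + 2.4 + 0.9) / 11 = 1.7909
σ̂ = s̄ / c₄ = 1.7909 / 0.7979 = 2.2445

2.24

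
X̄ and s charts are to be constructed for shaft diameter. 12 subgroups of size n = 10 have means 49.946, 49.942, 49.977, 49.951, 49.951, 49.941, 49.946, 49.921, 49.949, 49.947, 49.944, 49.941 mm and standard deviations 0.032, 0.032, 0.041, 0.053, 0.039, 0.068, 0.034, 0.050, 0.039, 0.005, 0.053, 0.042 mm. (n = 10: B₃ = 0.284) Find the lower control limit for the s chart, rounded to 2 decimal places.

0.01

s̄ = (0.032 + 0.032 + 0.041 + 0.053 + 0.039 + 0.068 + 0.034 + 0.050 + 0.039 + 0.005 + 0.053 + 0.042) / 12 = 0.0407
LCL_s = B₃·s̄ = 0.284 × 0.0407 = 0.0115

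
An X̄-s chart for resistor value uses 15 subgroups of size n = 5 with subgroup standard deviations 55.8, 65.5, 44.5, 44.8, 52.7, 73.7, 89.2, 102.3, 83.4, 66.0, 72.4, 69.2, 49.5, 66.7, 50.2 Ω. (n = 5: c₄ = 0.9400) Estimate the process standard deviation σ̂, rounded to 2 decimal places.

69.92

s̄ = (55.8 + 65.5 + 44.5 + 44.8 + 52.7 + 73.7 + 89.2 + 102.3 + 83.4 + 66.0 + 72.4 + 69.2 + 49.5 + 66.7 + 50.2) / 15 = 65.7267
σ̂ = s̄ / c₄ = 65.7267 / 0.9400 = 69.9220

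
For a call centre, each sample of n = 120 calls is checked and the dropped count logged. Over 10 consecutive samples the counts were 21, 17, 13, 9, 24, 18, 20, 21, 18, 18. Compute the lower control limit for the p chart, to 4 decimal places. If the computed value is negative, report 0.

p̄ = Σdᵢ / (k·n) = 179 / (10 × 120) = 0.14917
LCL = p̄ − 3·√(p̄(1−p̄)/n) = 0.14917 − 3 × 0.03252 = 0.05160

0.0516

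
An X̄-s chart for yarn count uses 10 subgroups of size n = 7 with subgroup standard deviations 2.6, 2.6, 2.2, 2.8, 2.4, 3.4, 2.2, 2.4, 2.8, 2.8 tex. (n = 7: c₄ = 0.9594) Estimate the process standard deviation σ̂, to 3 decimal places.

2.731

s̄ = (2.6 + 2.6 + 2.2 + 2.8 + 2.4 + 3.4 + 2.2 + 2.4 + 2.8 + 2.8) / 10 = 2.6200
σ̂ = s̄ / c₄ = 2.6200 / 0.9594 = 2.7309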